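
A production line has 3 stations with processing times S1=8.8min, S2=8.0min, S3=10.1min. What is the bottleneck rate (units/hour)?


Bottleneck = longest station time
Station times: [8.8, 8.0, 10.1]
Max = 10.1 min
Rate = 60 / 10.1
= 5.94 units/hour (bottleneck: 10.1min)


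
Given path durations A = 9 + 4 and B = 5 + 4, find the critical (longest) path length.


Path A: 9 + 4 = 13
Path B: 5 + 4 = 9
Critical path = longest = max(13, 9)
= 13 (Path A)


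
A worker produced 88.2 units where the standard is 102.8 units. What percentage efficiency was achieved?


Efficiency = (actual / standard) × 100
= (88.2 / 102.8) × 100
= 85.8%


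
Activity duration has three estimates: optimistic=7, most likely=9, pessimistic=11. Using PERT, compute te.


te = (o + 4m + p) / 6
= (7 + 4×9 + 11) / 6
= (7 + 36 + 11) / 6
= 54 / 6
= 9.00


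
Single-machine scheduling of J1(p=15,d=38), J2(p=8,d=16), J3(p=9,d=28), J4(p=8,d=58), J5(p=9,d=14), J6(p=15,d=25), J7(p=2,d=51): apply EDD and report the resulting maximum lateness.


EDD order: J5 → J2 → J6 → J3 → J1 → J7 → J4
Completion and lateness:
  J5: C=9, d=14, L=9-14=-5
  J2: C=17, d=16, L=17-16=1
  J6: C=32, d=25, L=32-25=7
  J3: C=41, d=28, L=41-28=13
  J1: C=56, d=38, L=56-38=18
  J7: C=58, d=51, L=58-51=7
  J4: C=66, d=58, L=66-58=8
Lmax = max(-5, 1, 7, 13, 18, 7, 8)
= 18


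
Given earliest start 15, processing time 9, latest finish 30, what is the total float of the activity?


EF = ES + duration = 15 + 9 = 24
LS = LF - duration = 30 - 9 = 21
Total Float = LF - EF = 30 - 24
(or LS - ES = 21 - 15)
= 6


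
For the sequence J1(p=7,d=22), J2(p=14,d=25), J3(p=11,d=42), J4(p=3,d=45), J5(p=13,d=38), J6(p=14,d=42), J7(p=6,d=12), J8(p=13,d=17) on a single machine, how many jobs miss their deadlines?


Completion vs due date:
  J1: C=7, d=22 → on time
  J2: C=21, d=25 → on time
  J3: C=32, d=42 → on time
  J4: C=35, d=45 → on time
  J5: C=48, d=38 → TARDY
  J6: C=62, d=42 → TARDY
  J7: C=68, d=12 → TARDY
  J8: C=81, d=17 → TARDY
Tardy jobs: J5, J6, J7, J8
Count = 4


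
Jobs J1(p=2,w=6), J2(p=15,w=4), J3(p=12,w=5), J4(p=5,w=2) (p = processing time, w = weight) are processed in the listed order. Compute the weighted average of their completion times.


Completion times:
  J1: C=2, w×C=6×2=12
  J2: C=17, w×C=4×17=68
  J3: C=29, w×C=5×29=145
  J4: C=34, w×C=2×34=68
Sum w×C = 293
Sum w = 17
Weighted avg = 293/17
= 17.24


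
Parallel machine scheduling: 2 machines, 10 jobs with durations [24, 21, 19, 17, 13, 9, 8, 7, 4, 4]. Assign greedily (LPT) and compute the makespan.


Jobs (LPT sorted): [24, 21, 19, 17, 13, 9, 8, 7, 4, 4]
Machines: 2
  J=24 → Machine 1 (load: 0+24=24)
  J=21 → Machine 2 (load: 0+21=21)
  J=19 → Machine 2 (load: 21+19=40)
  J=17 → Machine 1 (load: 24+17=41)
  J=13 → Machine 2 (load: 40+13=53)
  J=9 → Machine 1 (load: 41+9=50)
  J=8 → Machine 1 (load: 50+8=58)
  J=7 → Machine 2 (load: 53+7=60)
  J=4 → Machine 1 (load: 58+4=62)
  J=4 → Machine 2 (load: 60+4=64)
Machine loads: [62, 64]
Makespan = max = 64 time units


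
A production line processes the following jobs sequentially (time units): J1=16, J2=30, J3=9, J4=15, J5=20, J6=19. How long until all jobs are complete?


Sequential makespan: sum all processing times
= 16 + 30 + 9 + 15 + 20 + 19
= 109 time units


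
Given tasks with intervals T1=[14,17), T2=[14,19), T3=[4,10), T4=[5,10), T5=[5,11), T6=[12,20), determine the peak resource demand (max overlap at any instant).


Check each time point for overlaps:
  t=5: 3 tasks active (T3, T4, T5)
Max concurrent = 3


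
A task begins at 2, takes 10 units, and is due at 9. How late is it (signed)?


Completion = 2 + 10 = 12
Lateness = C - d = 12 - 9
= 3


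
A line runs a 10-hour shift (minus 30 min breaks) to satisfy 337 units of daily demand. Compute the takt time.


Available = 10×60 - 30 = 570 min
Takt time = 570 / 337
= 1.69 min/unit


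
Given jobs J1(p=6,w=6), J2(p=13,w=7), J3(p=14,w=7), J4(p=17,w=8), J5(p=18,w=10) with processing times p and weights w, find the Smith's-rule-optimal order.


WSPT (Smith's rule): sort by p/w ascending
  J1: p/w = 6/6 = 1.000
  J5: p/w = 18/10 = 1.800
  J2: p/w = 13/7 = 1.857
  J3: p/w = 14/7 = 2.000
  J4: p/w = 17/8 = 2.125
Order: J1 → J5 → J2 → J3 → J4


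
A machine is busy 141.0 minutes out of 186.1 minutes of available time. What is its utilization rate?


Utilization = busy / total × 100
= 141.0 / 186.1 × 100
= 75.8%


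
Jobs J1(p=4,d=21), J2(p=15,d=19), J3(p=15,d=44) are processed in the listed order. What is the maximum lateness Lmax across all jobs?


Lateness per job (L = C - d):
  J1: C=4, d=21, L=-17
  J2: C=19, d=19, L=0
  J3: C=34, d=44, L=-10
Lmax = max(-17, 0, -10)
= 0


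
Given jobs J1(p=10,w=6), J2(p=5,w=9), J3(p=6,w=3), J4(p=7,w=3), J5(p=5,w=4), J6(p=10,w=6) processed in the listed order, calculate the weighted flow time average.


Completion times:
  J1: C=10, w×C=6×10=60
  J2: C=15, w×C=9×15=135
  J3: C=21, w×C=3×21=63
  J4: C=28, w×C=3×28=84
  J5: C=33, w×C=4×33=132
  J6: C=43, w×C=6×43=258
Sum w×C = 732
Sum w = 31
Weighted avg = 732/31
= 23.61


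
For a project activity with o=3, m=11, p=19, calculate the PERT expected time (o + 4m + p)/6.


te = (o + 4m + p) / 6
= (3 + 4×11 + 19) / 6
= (3 + 44 + 19) / 6
= 66 / 6
= 11.00


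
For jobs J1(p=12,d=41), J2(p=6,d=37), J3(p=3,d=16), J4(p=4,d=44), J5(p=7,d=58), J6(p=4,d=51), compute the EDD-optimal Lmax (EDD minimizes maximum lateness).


EDD order: J3 → J2 → J1 → J4 → J6 → J5
Completion and lateness:
  J3: C=3, d=16, L=3-16=-13
  J2: C=9, d=37, L=9-37=-28
  J1: C=21, d=41, L=21-41=-20
  J4: C=25, d=44, L=25-44=-19
  J6: C=29, d=51, L=29-51=-22
  J5: C=36, d=58, L=36-58=-22
Lmax = max(-13, -28, -20, -19, -22, -22)
= -13


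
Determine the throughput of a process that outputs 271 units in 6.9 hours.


Throughput = units / time
= 271 / 6.9
= 39.3 units/hour


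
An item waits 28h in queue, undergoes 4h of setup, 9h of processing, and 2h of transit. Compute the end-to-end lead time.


Lead time = queue + setup + processing + transit
= 28 + 4 + 9 + 2
= 43 hours


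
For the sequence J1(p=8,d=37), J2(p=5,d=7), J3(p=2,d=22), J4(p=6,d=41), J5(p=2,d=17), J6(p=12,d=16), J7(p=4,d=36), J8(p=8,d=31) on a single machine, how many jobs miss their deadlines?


Completion vs due date:
  J1: C=8, d=37 → on time
  J2: C=13, d=7 → TARDY
  J3: C=15, d=22 → on time
  J4: C=21, d=41 → on time
  J5: C=23, d=17 → TARDY
  J6: C=35, d=16 → TARDY
  J7: C=39, d=36 → TARDY
  J8: C=47, d=31 → TARDY
Tardy jobs: J2, J5, J6, J7, J8
Count = 5


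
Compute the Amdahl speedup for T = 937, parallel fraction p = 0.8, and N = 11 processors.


Amdahl's law: T_p = T × ((1-p) + p/N)
= 937 × ((1-0.8) + 0.8/11)
= 937 × (0.20 + 0.0727)
= 937 × 0.2727
= 255.55
Speedup = 937/255.55
= 3.67×


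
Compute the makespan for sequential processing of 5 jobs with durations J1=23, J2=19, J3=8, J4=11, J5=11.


Sequential makespan: sum all processing times
= 23 + 19 + 8 + 11 + 11
= 72 time units


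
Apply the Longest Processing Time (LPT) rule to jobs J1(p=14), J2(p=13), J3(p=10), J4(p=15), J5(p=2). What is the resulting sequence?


LPT: sort by longest processing time first
  J4: p=15
  J1: p=14
  J2: p=13
  J3: p=10
  J5: p=2
Order: J4 → J1 → J2 → J3 → J5


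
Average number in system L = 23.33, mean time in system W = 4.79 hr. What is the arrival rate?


Little's law: L = λW → λ = L / W
= 23.33 / 4.79
= 4.87 per hour


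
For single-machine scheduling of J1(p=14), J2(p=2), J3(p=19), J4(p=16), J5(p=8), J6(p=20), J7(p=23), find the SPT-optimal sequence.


SPT: sort by shortest processing time
  J2: p=2
  J5: p=8
  J1: p=14
  J4: p=16
  J3: p=19
  J6: p=20
  J7: p=23
Order: J2 → J5 → J1 → J4 → J3 → J6 → J7


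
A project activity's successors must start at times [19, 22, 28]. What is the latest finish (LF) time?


LF = min of all successor start times
Successors start at: [19, 22, 28]
LF = min(19, 22, 28)
= 19


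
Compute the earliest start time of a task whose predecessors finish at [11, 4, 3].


ES = max of all predecessor completion times
Predecessors: [11, 4, 3]
ES = max(11, 4, 3)
= 11


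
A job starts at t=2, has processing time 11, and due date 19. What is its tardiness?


Completion = start + processing = 2 + 11 = 13
Tardiness = max(0, C - d) = max(0, 13 - 19)
= max(0, -6)
= 0


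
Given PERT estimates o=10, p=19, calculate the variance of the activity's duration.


σ² = ((p - o) / 6)² = (p - o)² / 36
= (19 - 10)² / 36
= 9² / 36
= 81 / 36
= 2.2500


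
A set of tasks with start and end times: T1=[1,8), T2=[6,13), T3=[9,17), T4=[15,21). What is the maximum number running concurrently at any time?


Check each time point for overlaps:
  t=6: 2 tasks active (T1, T2)
Max concurrent = 2


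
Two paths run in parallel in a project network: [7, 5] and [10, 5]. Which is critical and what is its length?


Path A: 7 + 5 = 12
Path B: 10 + 5 = 15
Critical path = longest = max(12, 15)
= 15 (Path B)


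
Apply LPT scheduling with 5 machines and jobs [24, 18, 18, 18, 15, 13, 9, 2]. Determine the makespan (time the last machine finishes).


Jobs (LPT sorted): [24, 18, 18, 18, 15, 13, 9, 2]
Machines: 5
  J=24 → Machine 1 (load: 0+24=24)
  J=18 → Machine 2 (load: 0+18=18)
  J=18 → Machine 3 (load: 0+18=18)
  J=18 → Machine 4 (load: 0+18=18)
  J=15 → Machine 5 (load: 0+15=15)
  J=13 → Machine 5 (load: 15+13=28)
  J=9 → Machine 2 (load: 18+9=27)
  J=2 → Machine 3 (load: 18+2=20)
Machine loads: [24, 27, 20, 18, 28]
Makespan = max = 28 time units


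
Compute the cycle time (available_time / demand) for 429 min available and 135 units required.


Cycle time = available time / demand
= 429 / 135
= 3.18 min/unit


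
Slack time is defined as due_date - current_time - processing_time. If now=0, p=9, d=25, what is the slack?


Slack = due - current_time - processing
= 25 - 0 - 9
= 16


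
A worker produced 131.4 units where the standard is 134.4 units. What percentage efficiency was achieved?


Efficiency = (actual / standard) × 100
= (131.4 / 134.4) × 100
= 97.8%


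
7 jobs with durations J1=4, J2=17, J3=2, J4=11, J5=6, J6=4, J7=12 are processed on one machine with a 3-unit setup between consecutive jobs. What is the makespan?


Makespan = Σ processing + (n-1) × setup
= (4 + 17 + 2 + 11 + 6 + 4 + 12) + (7-1)×3
= 56 + 18
= 74 time units


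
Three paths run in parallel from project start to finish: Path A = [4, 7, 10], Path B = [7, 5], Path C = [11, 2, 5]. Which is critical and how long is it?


Path A: 4 + 7 + 10 = 21
Path B: 7 + 5 = 12
Path C: 11 + 2 + 5 = 18
Critical path = longest = max(21, 12, 18)
= 21 (Path A)


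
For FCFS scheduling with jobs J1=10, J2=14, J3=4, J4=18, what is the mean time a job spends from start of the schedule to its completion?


Completion times:
  J1: completes at 10
  J2: completes at 24
  J3: completes at 28
  J4: completes at 46
Sum = 108
Average = 108/4
= 27.00


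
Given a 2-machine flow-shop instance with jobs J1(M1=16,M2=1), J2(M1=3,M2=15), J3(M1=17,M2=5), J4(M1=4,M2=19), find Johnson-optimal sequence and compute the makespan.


Johnson's rule:
Group 1 (M1≤M2, sort by M1): ['J2', 'J4']
Group 2 (M1>M2, sort desc M2): ['J3', 'J1']
Sequence: J2 → J4 → J3 → J1
Makespan calculation:
  J2: M1 done=3, M2 done=18
  J4: M1 done=7, M2 done=37
  J3: M1 done=24, M2 done=42
  J1: M1 done=40, M2 done=43
= Sequence: J2 → J4 → J3 → J1, Makespan: 43


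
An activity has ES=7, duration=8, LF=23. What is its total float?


EF = ES + duration = 7 + 8 = 15
LS = LF - duration = 23 - 8 = 15
Total Float = LF - EF = 23 - 15
(or LS - ES = 15 - 7)
= 8


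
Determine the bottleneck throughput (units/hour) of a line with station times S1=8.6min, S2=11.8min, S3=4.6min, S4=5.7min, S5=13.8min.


Bottleneck = longest station time
Station times: [8.6, 11.8, 4.6, 5.7, 13.8]
Max = 13.8 min
Rate = 60 / 13.8
= 4.35 units/hour (bottleneck: 13.8min)


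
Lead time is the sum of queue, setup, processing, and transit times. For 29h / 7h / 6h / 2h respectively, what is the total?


Lead time = queue + setup + processing + transit
= 29 + 7 + 6 + 2
= 44 hours


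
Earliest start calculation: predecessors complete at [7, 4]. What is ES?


ES = max of all predecessor completion times
Predecessors: [7, 4]
ES = max(7, 4)
= 7


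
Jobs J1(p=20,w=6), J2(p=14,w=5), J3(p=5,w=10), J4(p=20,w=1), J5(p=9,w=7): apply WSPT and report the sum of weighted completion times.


WSPT order (by p/w): J3 → J5 → J2 → J1 → J4
  J3: C=5, w·C=10×5=50
  J5: C=14, w·C=7×14=98
  J2: C=28, w·C=5×28=140
  J1: C=48, w·C=6×48=288
  J4: C=68, w·C=1×68=68
Σ w·C = 644
= 644


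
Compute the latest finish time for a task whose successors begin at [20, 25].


LF = min of all successor start times
Successors start at: [20, 25]
LF = min(20, 25)
= 20


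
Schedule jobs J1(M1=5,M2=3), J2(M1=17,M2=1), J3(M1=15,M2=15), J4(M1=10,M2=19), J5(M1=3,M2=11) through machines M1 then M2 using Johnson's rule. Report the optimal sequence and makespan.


Johnson's rule:
Group 1 (M1≤M2, sort by M1): ['J5', 'J4', 'J3']
Group 2 (M1>M2, sort desc M2): ['J1', 'J2']
Sequence: J5 → J4 → J3 → J1 → J2
Makespan calculation:
  J5: M1 done=3, M2 done=14
  J4: M1 done=13, M2 done=33
  J3: M1 done=28, M2 done=48
  J1: M1 done=33, M2 done=51
  J2: M1 done=50, M2 done=52
= Sequence: J5 → J4 → J3 → J1 → J2, Makespan: 52


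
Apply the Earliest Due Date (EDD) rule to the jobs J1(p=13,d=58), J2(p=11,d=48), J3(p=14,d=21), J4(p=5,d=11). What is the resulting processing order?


EDD: sort by earliest due date
  J4: d=11, p=5
  J3: d=21, p=14
  J2: d=48, p=11
  J1: d=58, p=13
Order: J4 → J3 → J2 → J1


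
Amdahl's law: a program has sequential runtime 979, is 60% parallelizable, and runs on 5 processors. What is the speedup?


Amdahl's law: T_p = T × ((1-p) + p/N)
= 979 × ((1-0.6) + 0.6/5)
= 979 × (0.40 + 0.1200)
= 979 × 0.5200
= 509.08
Speedup = 979/509.08
= 1.92×


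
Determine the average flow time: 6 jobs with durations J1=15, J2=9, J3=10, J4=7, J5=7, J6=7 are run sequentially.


Completion times:
  J1: completes at 15
  J2: completes at 24
  J3: completes at 34
  J4: completes at 41
  J5: completes at 48
  J6: completes at 55
Sum = 217
Average = 217/6
= 36.17


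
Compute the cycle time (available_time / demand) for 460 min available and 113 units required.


Cycle time = available time / demand
= 460 / 113
= 4.07 min/unit


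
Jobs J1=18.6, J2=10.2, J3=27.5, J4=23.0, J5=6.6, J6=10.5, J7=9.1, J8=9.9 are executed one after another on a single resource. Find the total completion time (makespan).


Sequential makespan: sum all processing times
= 18.6 + 10.2 + 27.5 + 23.0 + 6.6 + 10.5 + 9.1 + 9.9
= 115.4 time units


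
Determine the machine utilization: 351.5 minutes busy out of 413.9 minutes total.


Utilization = busy / total × 100
= 351.5 / 413.9 × 100
= 84.9%


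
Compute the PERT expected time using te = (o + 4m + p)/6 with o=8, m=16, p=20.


te = (o + 4m + p) / 6
= (8 + 4×16 + 20) / 6
= (8 + 64 + 20) / 6
= 92 / 6
= 15.33


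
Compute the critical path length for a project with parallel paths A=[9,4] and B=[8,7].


Path A: 9 + 4 = 13
Path B: 8 + 7 = 15
Critical path = longest = max(13, 15)
= 15 (Path B)


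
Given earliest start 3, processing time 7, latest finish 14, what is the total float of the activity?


EF = ES + duration = 3 + 7 = 10
LS = LF - duration = 14 - 7 = 7
Total Float = LF - EF = 14 - 10
(or LS - ES = 7 - 3)
= 4


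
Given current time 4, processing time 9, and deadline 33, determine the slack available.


Slack = due - current_time - processing
= 33 - 4 - 9
= 20


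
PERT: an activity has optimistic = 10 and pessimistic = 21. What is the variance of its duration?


σ² = ((p - o) / 6)² = (p - o)² / 36
= (21 - 10)² / 36
= 11² / 36
= 121 / 36
= 3.3611


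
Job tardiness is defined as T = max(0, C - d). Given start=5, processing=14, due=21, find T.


Completion = start + processing = 5 + 14 = 19
Tardiness = max(0, C - d) = max(0, 19 - 21)
= max(0, -2)
= 0


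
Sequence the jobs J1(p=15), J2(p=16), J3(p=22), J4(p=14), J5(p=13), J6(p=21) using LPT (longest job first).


LPT: sort by longest processing time first
  J3: p=22
  J6: p=21
  J2: p=16
  J1: p=15
  J4: p=14
  J5: p=13
Order: J3 → J6 → J2 → J1 → J4 → J5


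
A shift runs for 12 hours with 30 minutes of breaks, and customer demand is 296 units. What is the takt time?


Available = 12×60 - 30 = 690 min
Takt time = 690 / 296
= 2.33 min/unit


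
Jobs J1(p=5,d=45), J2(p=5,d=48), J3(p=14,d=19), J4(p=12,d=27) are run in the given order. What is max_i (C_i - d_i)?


Lateness per job (L = C - d):
  J1: C=5, d=45, L=-40
  J2: C=10, d=48, L=-38
  J3: C=24, d=19, L=5
  J4: C=36, d=27, L=9
Lmax = max(-40, -38, 5, 9)
= 9


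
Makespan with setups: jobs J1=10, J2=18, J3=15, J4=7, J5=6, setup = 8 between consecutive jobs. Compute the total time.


Makespan = Σ processing + (n-1) × setup
= (10 + 18 + 15 + 7 + 6) + (5-1)×8
= 56 + 32
= 88 time units


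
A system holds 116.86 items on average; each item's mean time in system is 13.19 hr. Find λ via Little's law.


Little's law: L = λW → λ = L / W
= 116.86 / 13.19
= 8.86 per hour


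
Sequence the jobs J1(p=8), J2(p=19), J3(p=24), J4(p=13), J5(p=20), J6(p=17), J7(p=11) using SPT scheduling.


SPT: sort by shortest processing time
  J1: p=8
  J7: p=11
  J4: p=13
  J6: p=17
  J2: p=19
  J5: p=20
  J3: p=24
Order: J1 → J7 → J4 → J6 → J2 → J5 → J3


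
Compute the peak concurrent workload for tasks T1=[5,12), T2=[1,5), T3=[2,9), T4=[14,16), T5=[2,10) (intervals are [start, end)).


Check each time point for overlaps:
  t=2: 3 tasks active (T2, T3, T5)
Max concurrent = 3


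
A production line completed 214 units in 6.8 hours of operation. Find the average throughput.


Throughput = units / time
= 214 / 6.8
= 31.5 units/hour


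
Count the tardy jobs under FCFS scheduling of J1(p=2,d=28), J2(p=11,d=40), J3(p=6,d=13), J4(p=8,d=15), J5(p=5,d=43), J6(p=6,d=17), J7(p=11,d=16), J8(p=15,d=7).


Completion vs due date:
  J1: C=2, d=28 → on time
  J2: C=13, d=40 → on time
  J3: C=19, d=13 → TARDY
  J4: C=27, d=15 → TARDY
  J5: C=32, d=43 → on time
  J6: C=38, d=17 → TARDY
  J7: C=49, d=16 → TARDY
  J8: C=64, d=7 → TARDY
Tardy jobs: J3, J4, J6, J7, J8
Count = 5


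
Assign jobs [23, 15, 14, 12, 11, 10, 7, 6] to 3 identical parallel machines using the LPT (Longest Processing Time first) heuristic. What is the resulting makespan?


Jobs (LPT sorted): [23, 15, 14, 12, 11, 10, 7, 6]
Machines: 3
  J=23 → Machine 1 (load: 0+23=23)
  J=15 → Machine 2 (load: 0+15=15)
  J=14 → Machine 3 (load: 0+14=14)
  J=12 → Machine 3 (load: 14+12=26)
  J=11 → Machine 2 (load: 15+11=26)
  J=10 → Machine 1 (load: 23+10=33)
  J=7 → Machine 2 (load: 26+7=33)
  J=6 → Machine 3 (load: 26+6=32)
Machine loads: [33, 33, 32]
Makespan = max = 33 time units


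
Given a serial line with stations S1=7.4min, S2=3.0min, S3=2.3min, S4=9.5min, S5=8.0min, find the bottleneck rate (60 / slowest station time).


Bottleneck = longest station time
Station times: [7.4, 3.0, 2.3, 9.5, 8.0]
Max = 9.5 min
Rate = 60 / 9.5
= 6.32 units/hour (bottleneck: 9.5min)


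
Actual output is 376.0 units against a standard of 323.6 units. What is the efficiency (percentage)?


Efficiency = (actual / standard) × 100
= (376.0 / 323.6) × 100
= 116.2%


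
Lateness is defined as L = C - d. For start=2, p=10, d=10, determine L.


Completion = 2 + 10 = 12
Lateness = C - d = 12 - 10
= 2


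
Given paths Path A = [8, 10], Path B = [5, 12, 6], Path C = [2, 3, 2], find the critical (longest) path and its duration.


Path A: 8 + 10 = 18
Path B: 5 + 12 + 6 = 23
Path C: 2 + 3 + 2 = 7
Critical path = longest = max(18, 23, 7)
= 23 (Path B)


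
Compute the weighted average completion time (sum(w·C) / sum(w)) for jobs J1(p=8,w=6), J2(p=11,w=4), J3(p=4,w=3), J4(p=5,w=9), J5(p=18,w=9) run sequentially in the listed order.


Completion times:
  J1: C=8, w×C=6×8=48
  J2: C=19, w×C=4×19=76
  J3: C=23, w×C=3×23=69
  J4: C=28, w×C=9×28=252
  J5: C=46, w×C=9×46=414
Sum w×C = 859
Sum w = 31
Weighted avg = 859/31
= 27.71


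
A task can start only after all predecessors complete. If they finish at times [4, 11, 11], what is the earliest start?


ES = max of all predecessor completion times
Predecessors: [4, 11, 11]
ES = max(4, 11, 11)
= 11


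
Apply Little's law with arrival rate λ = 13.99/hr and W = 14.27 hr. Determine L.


Little's law: L = λ × W
= 13.99 × 14.27
= 199.64


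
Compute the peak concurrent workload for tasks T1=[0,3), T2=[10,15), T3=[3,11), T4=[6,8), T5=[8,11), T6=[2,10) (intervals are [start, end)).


Check each time point for overlaps:
  t=6: 3 tasks active (T3, T4, T6)
Max concurrent = 3


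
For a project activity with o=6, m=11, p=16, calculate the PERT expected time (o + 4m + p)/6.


te = (o + 4m + p) / 6
= (6 + 4×11 + 16) / 6
= (6 + 44 + 16) / 6
= 66 / 6
= 11.00


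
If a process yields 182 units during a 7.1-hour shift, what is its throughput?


Throughput = units / time
= 182 / 7.1
= 25.6 units/hour


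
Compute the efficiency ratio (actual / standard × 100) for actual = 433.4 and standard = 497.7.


Efficiency = (actual / standard) × 100
= (433.4 / 497.7) × 100
= 87.1%


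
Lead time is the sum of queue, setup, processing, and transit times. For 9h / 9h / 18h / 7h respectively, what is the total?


Lead time = queue + setup + processing + transit
= 9 + 9 + 18 + 7
= 43 hours


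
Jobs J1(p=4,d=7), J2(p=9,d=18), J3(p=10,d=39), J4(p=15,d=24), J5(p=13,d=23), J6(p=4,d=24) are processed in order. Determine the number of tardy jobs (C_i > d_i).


Completion vs due date:
  J1: C=4, d=7 → on time
  J2: C=13, d=18 → on time
  J3: C=23, d=39 → on time
  J4: C=38, d=24 → TARDY
  J5: C=51, d=23 → TARDY
  J6: C=55, d=24 → TARDY
Tardy jobs: J4, J5, J6
Count = 3


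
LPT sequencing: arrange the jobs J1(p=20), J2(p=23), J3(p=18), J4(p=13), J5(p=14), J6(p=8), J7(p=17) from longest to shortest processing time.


LPT: sort by longest processing time first
  J2: p=23
  J1: p=20
  J3: p=18
  J7: p=17
  J5: p=14
  J4: p=13
  J6: p=8
Order: J2 → J1 → J3 → J7 → J5 → J4 → J6


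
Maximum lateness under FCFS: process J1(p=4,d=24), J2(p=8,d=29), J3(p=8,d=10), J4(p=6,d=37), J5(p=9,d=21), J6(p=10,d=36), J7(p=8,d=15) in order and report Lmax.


Lateness per job (L = C - d):
  J1: C=4, d=24, L=-20
  J2: C=12, d=29, L=-17
  J3: C=20, d=10, L=10
  J4: C=26, d=37, L=-11
  J5: C=35, d=21, L=14
  J6: C=45, d=36, L=9
  J7: C=53, d=15, L=38
Lmax = max(-20, -17, 10, -11, 14, 9, 38)
= 38


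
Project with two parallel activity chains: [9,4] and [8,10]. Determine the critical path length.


Path A: 9 + 4 = 13
Path B: 8 + 10 = 18
Critical path = longest = max(13, 18)
= 18 (Path B)


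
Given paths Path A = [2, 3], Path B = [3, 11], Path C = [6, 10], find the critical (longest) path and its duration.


Path A: 2 + 3 = 5
Path B: 3 + 11 = 14
Path C: 6 + 10 = 16
Critical path = longest = max(5, 14, 16)
= 16 (Path C)


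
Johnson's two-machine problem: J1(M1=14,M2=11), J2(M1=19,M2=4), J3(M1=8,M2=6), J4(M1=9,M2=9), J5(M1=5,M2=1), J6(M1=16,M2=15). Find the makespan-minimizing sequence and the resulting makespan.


Johnson's rule:
Group 1 (M1≤M2, sort by M1): ['J4']
Group 2 (M1>M2, sort desc M2): ['J6', 'J1', 'J3', 'J2', 'J5']
Sequence: J4 → J6 → J1 → J3 → J2 → J5
Makespan calculation:
  J4: M1 done=9, M2 done=18
  J6: M1 done=25, M2 done=40
  J1: M1 done=39, M2 done=51
  J3: M1 done=47, M2 done=57
  J2: M1 done=66, M2 done=70
  J5: M1 done=71, M2 done=72
= Sequence: J4 → J6 → J1 → J3 → J2 → J5, Makespan: 72


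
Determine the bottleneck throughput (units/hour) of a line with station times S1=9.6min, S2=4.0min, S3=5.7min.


Bottleneck = longest station time
Station times: [9.6, 4.0, 5.7]
Max = 9.6 min
Rate = 60 / 9.6
= 6.25 units/hour (bottleneck: 9.6min)


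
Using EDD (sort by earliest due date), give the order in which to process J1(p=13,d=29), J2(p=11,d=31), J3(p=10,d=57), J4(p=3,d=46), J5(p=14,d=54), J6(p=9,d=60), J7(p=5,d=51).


EDD: sort by earliest due date
  J1: d=29, p=13
  J2: d=31, p=11
  J4: d=46, p=3
  J7: d=51, p=5
  J5: d=54, p=14
  J3: d=57, p=10
  J6: d=60, p=9
Order: J1 → J2 → J4 → J7 → J5 → J3 → J6


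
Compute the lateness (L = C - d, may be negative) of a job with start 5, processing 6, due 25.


Completion = 5 + 6 = 11
Lateness = C - d = 11 - 25
= -14


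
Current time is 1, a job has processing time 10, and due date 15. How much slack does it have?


Slack = due - current_time - processing
= 15 - 1 - 10
= 4


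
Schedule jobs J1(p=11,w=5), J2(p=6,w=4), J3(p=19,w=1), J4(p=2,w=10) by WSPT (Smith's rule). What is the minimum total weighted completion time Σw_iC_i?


WSPT order (by p/w): J4 → J2 → J1 → J3
  J4: C=2, w·C=10×2=20
  J2: C=8, w·C=4×8=32
  J1: C=19, w·C=5×19=95
  J3: C=38, w·C=1×38=38
Σ w·C = 185
= 185


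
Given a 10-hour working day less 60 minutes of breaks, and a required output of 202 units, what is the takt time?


Available = 10×60 - 60 = 540 min
Takt time = 540 / 202
= 2.67 min/unit


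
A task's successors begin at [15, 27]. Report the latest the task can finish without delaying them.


LF = min of all successor start times
Successors start at: [15, 27]
LF = min(15, 27)
= 15


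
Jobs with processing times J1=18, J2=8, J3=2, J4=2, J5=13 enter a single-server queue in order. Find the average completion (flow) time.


Completion times:
  J1: completes at 18
  J2: completes at 26
  J3: completes at 28
  J4: completes at 30
  J5: completes at 43
Sum = 145
Average = 145/5
= 29.00


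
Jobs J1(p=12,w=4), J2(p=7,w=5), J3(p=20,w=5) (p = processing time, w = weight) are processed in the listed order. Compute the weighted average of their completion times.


Completion times:
  J1: C=12, w×C=4×12=48
  J2: C=19, w×C=5×19=95
  J3: C=39, w×C=5×39=195
Sum w×C = 338
Sum w = 14
Weighted avg = 338/14
= 24.14


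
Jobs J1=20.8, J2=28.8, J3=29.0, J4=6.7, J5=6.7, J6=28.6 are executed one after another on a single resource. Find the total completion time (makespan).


Sequential makespan: sum all processing times
= 20.8 + 28.8 + 29.0 + 6.7 + 6.7 + 28.6
= 120.6 time units


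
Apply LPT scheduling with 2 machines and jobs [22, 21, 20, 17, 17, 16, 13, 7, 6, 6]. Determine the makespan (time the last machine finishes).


Jobs (LPT sorted): [22, 21, 20, 17, 17, 16, 13, 7, 6, 6]
Machines: 2
  J=22 → Machine 1 (load: 0+22=22)
  J=21 → Machine 2 (load: 0+21=21)
  J=20 → Machine 2 (load: 21+20=41)
  J=17 → Machine 1 (load: 22+17=39)
  J=17 → Machine 1 (load: 39+17=56)
  J=16 → Machine 2 (load: 41+16=57)
  J=13 → Machine 1 (load: 56+13=69)
  J=7 → Machine 2 (load: 57+7=64)
  J=6 → Machine 2 (load: 64+6=70)
  J=6 → Machine 1 (load: 69+6=75)
Machine loads: [75, 70]
Makespan = max = 75 time units


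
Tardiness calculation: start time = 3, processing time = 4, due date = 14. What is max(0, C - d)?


Completion = start + processing = 3 + 4 = 7
Tardiness = max(0, C - d) = max(0, 7 - 14)
= max(0, -7)
= 0


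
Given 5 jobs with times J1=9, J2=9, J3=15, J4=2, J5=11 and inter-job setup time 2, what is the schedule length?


Makespan = Σ processing + (n-1) × setup
= (9 + 9 + 15 + 2 + 11) + (5-1)×2
= 46 + 8
= 54 time units


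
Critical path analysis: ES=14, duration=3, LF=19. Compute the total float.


EF = ES + duration = 14 + 3 = 17
LS = LF - duration = 19 - 3 = 16
Total Float = LF - EF = 19 - 17
(or LS - ES = 16 - 14)
= 2


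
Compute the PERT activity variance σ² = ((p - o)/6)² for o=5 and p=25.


σ² = ((p - o) / 6)² = (p - o)² / 36
= (25 - 5)² / 36
= 20² / 36
= 400 / 36
= 11.1111


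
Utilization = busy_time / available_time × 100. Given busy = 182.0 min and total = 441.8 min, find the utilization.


Utilization = busy / total × 100
= 182.0 / 441.8 × 100
= 41.2%


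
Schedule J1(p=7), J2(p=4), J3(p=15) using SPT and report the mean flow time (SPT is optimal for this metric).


SPT order: J2 → J1 → J3
Completion times:
  J2: C=4
  J1: C=11
  J3: C=26
Sum = 41, n = 3
Mean flow = 41/3
= 13.67


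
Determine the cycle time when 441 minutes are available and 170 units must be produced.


Cycle time = available time / demand
= 441 / 170
= 2.59 min/unit


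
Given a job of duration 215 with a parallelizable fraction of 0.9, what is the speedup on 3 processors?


Amdahl's law: T_p = T × ((1-p) + p/N)
= 215 × ((1-0.9) + 0.9/3)
= 215 × (0.10 + 0.3000)
= 215 × 0.4000
= 86.00
Speedup = 215/86.00
= 2.50×


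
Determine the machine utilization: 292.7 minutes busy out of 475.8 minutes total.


Utilization = busy / total × 100
= 292.7 / 475.8 × 100
= 61.5%


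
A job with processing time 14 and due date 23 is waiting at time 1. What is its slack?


Slack = due - current_time - processing
= 23 - 1 - 14
= 8


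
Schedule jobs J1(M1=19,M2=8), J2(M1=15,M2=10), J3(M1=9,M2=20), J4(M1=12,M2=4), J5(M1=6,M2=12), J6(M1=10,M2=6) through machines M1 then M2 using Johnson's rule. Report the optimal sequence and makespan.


Johnson's rule:
Group 1 (M1≤M2, sort by M1): ['J5', 'J3']
Group 2 (M1>M2, sort desc M2): ['J2', 'J1', 'J6', 'J4']
Sequence: J5 → J3 → J2 → J1 → J6 → J4
Makespan calculation:
  J5: M1 done=6, M2 done=18
  J3: M1 done=15, M2 done=38
  J2: M1 done=30, M2 done=48
  J1: M1 done=49, M2 done=57
  J6: M1 done=59, M2 done=65
  J4: M1 done=71, M2 done=75
= Sequence: J5 → J3 → J2 → J1 → J6 → J4, Makespan: 75


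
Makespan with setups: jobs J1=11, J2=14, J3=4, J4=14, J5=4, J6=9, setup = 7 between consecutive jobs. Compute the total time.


Makespan = Σ processing + (n-1) × setup
= (11 + 14 + 4 + 14 + 4 + 9) + (6-1)×7
= 56 + 35
= 91 time units


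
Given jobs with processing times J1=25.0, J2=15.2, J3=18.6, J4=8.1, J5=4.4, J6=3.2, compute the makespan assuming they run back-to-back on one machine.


Sequential makespan: sum all processing times
= 25.0 + 15.2 + 18.6 + 8.1 + 4.4 + 3.2
= 74.5 time units


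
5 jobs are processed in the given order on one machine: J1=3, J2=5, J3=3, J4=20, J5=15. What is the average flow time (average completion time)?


Completion times:
  J1: completes at 3
  J2: completes at 8
  J3: completes at 11
  J4: completes at 31
  J5: completes at 46
Sum = 99
Average = 99/5
= 19.80


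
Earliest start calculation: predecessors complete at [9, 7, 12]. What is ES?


ES = max of all predecessor completion times
Predecessors: [9, 7, 12]
ES = max(9, 7, 12)
= 12


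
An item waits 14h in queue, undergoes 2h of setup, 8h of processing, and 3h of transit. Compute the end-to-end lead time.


Lead time = queue + setup + processing + transit
= 14 + 2 + 8 + 3
= 27 hours


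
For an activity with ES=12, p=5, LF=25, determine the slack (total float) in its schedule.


EF = ES + duration = 12 + 5 = 17
LS = LF - duration = 25 - 5 = 20
Total Float = LF - EF = 25 - 17
(or LS - ES = 20 - 12)
= 8


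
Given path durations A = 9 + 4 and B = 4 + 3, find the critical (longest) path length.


Path A: 9 + 4 = 13
Path B: 4 + 3 = 7
Critical path = longest = max(13, 7)
= 13 (Path A)


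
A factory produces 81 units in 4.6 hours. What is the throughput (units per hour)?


Throughput = units / time
= 81 / 4.6
= 17.6 units/hour


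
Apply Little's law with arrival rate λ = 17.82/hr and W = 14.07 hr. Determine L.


Little's law: L = λ × W
= 17.82 × 14.07
= 250.73


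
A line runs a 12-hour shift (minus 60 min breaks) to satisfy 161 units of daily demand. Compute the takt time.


Available = 12×60 - 60 = 660 min
Takt time = 660 / 161
= 4.10 min/unit


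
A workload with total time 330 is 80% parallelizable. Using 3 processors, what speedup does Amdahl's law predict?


Amdahl's law: T_p = T × ((1-p) + p/N)
= 330 × ((1-0.8) + 0.8/3)
= 330 × (0.20 + 0.2667)
= 330 × 0.4667
= 154.00
Speedup = 330/154.00
= 2.14×


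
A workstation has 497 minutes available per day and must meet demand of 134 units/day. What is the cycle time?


Cycle time = available time / demand
= 497 / 134
= 3.71 min/unit


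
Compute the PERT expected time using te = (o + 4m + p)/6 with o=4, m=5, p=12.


te = (o + 4m + p) / 6
= (4 + 4×5 + 12) / 6
= (4 + 20 + 12) / 6
= 36 / 6
= 6.00


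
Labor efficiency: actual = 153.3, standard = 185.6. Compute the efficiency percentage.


Efficiency = (actual / standard) × 100
= (153.3 / 185.6) × 100
= 82.6%


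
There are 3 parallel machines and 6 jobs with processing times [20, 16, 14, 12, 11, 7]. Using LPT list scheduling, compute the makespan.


Jobs (LPT sorted): [20, 16, 14, 12, 11, 7]
Machines: 3
  J=20 → Machine 1 (load: 0+20=20)
  J=16 → Machine 2 (load: 0+16=16)
  J=14 → Machine 3 (load: 0+14=14)
  J=12 → Machine 3 (load: 14+12=26)
  J=11 → Machine 2 (load: 16+11=27)
  J=7 → Machine 1 (load: 20+7=27)
Machine loads: [27, 27, 26]
Makespan = max = 27 time units


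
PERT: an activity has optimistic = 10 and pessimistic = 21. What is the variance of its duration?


σ² = ((p - o) / 6)² = (p - o)² / 36
= (21 - 10)² / 36
= 11² / 36
= 121 / 36
= 3.3611


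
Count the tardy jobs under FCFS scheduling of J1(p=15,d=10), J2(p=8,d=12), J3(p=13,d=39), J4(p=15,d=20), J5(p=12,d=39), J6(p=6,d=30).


Completion vs due date:
  J1: C=15, d=10 → TARDY
  J2: C=23, d=12 → TARDY
  J3: C=36, d=39 → on time
  J4: C=51, d=20 → TARDY
  J5: C=63, d=39 → TARDY
  J6: C=69, d=30 → TARDY
Tardy jobs: J1, J2, J4, J5, J6
Count = 5


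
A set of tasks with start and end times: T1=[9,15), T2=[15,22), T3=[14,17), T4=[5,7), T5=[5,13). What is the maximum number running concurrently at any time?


Check each time point for overlaps:
  t=5: 2 tasks active (T4, T5)
Max concurrent = 2


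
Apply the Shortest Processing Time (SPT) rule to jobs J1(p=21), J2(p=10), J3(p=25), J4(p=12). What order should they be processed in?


SPT: sort by shortest processing time
  J2: p=10
  J4: p=12
  J1: p=21
  J3: p=25
Order: J2 → J4 → J1 → J3


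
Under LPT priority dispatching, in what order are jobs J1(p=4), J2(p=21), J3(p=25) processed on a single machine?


LPT: sort by longest processing time first
  J3: p=25
  J2: p=21
  J1: p=4
Order: J3 → J2 → J1


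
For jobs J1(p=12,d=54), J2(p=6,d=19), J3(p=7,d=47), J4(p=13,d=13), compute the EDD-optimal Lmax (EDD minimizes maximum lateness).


EDD order: J4 → J2 → J3 → J1
Completion and lateness:
  J4: C=13, d=13, L=13-13=0
  J2: C=19, d=19, L=19-19=0
  J3: C=26, d=47, L=26-47=-21
  J1: C=38, d=54, L=38-54=-16
Lmax = max(0, 0, -21, -16)
= 0


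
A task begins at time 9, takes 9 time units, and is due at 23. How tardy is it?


Completion = start + processing = 9 + 9 = 18
Tardiness = max(0, C - d) = max(0, 18 - 23)
= max(0, -5)
= 0


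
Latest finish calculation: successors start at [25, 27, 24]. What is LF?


LF = min of all successor start times
Successors start at: [25, 27, 24]
LF = min(25, 27, 24)
= 24


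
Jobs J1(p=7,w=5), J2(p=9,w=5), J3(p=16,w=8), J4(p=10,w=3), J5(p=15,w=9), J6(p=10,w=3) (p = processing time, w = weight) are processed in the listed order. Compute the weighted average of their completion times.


Completion times:
  J1: C=7, w×C=5×7=35
  J2: C=16, w×C=5×16=80
  J3: C=32, w×C=8×32=256
  J4: C=42, w×C=3×42=126
  J5: C=57, w×C=9×57=513
  J6: C=67, w×C=3×67=201
Sum w×C = 1211
Sum w = 33
Weighted avg = 1211/33
= 36.70


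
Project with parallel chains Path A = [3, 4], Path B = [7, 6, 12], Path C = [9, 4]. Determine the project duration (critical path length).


Path A: 3 + 4 = 7
Path B: 7 + 6 + 12 = 25
Path C: 9 + 4 = 13
Critical path = longest = max(7, 25, 13)
= 25 (Path B)


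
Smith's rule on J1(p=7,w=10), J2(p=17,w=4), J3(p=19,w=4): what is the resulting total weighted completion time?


WSPT order (by p/w): J1 → J2 → J3
  J1: C=7, w·C=10×7=70
  J2: C=24, w·C=4×24=96
  J3: C=43, w·C=4×43=172
Σ w·C = 338
= 338


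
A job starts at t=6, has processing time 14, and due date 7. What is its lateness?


Completion = 6 + 14 = 20
Lateness = C - d = 20 - 7
= 13


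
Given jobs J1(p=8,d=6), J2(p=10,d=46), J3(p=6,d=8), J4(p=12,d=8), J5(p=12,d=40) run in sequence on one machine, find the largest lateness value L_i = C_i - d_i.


Lateness per job (L = C - d):
  J1: C=8, d=6, L=2
  J2: C=18, d=46, L=-28
  J3: C=24, d=8, L=16
  J4: C=36, d=8, L=28
  J5: C=48, d=40, L=8
Lmax = max(2, -28, 16, 28, 8)
= 28


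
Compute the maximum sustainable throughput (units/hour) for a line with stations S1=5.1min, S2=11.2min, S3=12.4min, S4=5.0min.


Bottleneck = longest station time
Station times: [5.1, 11.2, 12.4, 5.0]
Max = 12.4 min
Rate = 60 / 12.4
= 4.84 units/hour (bottleneck: 12.4min)


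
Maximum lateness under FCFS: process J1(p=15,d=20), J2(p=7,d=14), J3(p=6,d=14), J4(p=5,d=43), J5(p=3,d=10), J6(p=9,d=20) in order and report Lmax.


Lateness per job (L = C - d):
  J1: C=15, d=20, L=-5
  J2: C=22, d=14, L=8
  J3: C=28, d=14, L=14
  J4: C=33, d=43, L=-10
  J5: C=36, d=10, L=26
  J6: C=45, d=20, L=25
Lmax = max(-5, 8, 14, -10, 26, 25)
= 26


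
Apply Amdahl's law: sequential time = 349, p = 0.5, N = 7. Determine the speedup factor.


Amdahl's law: T_p = T × ((1-p) + p/N)
= 349 × ((1-0.5) + 0.5/7)
= 349 × (0.50 + 0.0714)
= 349 × 0.5714
= 199.43
Speedup = 349/199.43
= 1.75×


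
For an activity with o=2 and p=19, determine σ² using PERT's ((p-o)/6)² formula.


σ² = ((p - o) / 6)² = (p - o)² / 36
= (19 - 2)² / 36
= 17² / 36
= 289 / 36
= 8.0278


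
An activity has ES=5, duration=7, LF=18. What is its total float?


EF = ES + duration = 5 + 7 = 12
LS = LF - duration = 18 - 7 = 11
Total Float = LF - EF = 18 - 12
(or LS - ES = 11 - 5)
= 6


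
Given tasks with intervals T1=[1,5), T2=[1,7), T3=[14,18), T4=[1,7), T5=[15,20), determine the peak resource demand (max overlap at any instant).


Check each time point for overlaps:
  t=1: 3 tasks active (T1, T2, T4)
Max concurrent = 3


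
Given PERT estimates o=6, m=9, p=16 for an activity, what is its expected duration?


te = (o + 4m + p) / 6
= (6 + 4×9 + 16) / 6
= (6 + 36 + 16) / 6
= 58 / 6
= 9.67


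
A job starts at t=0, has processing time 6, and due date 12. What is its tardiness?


Completion = start + processing = 0 + 6 = 6
Tardiness = max(0, C - d) = max(0, 6 - 12)
= max(0, -6)
= 0


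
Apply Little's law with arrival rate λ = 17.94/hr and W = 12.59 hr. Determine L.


Little's law: L = λ × W
= 17.94 × 12.59
= 225.86


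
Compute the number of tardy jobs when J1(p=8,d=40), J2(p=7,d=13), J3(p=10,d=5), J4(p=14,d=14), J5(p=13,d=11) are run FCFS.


Completion vs due date:
  J1: C=8, d=40 → on time
  J2: C=15, d=13 → TARDY
  J3: C=25, d=5 → TARDY
  J4: C=39, d=14 → TARDY
  J5: C=52, d=11 → TARDY
Tardy jobs: J2, J3, J4, J5
Count = 4


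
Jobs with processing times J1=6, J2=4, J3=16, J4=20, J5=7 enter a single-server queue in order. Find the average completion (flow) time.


Completion times:
  J1: completes at 6
  J2: completes at 10
  J3: completes at 26
  J4: completes at 46
  J5: completes at 53
Sum = 141
Average = 141/5
= 28.20


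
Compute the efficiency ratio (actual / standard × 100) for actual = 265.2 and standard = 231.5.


Efficiency = (actual / standard) × 100
= (265.2 / 231.5) × 100
= 114.6%
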